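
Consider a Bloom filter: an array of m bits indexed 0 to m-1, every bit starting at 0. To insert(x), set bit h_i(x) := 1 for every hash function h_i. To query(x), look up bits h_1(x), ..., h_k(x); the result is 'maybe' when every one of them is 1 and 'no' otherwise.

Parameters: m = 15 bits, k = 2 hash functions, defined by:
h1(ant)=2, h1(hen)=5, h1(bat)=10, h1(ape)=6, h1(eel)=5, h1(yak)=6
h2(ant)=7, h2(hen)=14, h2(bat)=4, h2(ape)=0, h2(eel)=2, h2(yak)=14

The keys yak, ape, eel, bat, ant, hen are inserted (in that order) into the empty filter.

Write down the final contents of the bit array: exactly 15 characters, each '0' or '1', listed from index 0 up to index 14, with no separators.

Start: bits=000000000000000
After insert 'yak': sets bits 6 14 -> bits=000000100000001
After insert 'ape': sets bits 0 6 -> bits=100000100000001
After insert 'eel': sets bits 2 5 -> bits=101001100000001
After insert 'bat': sets bits 4 10 -> bits=101011100010001
After insert 'ant': sets bits 2 7 -> bits=101011110010001
After insert 'hen': sets bits 5 14 -> bits=101011110010001

Answer: 101011110010001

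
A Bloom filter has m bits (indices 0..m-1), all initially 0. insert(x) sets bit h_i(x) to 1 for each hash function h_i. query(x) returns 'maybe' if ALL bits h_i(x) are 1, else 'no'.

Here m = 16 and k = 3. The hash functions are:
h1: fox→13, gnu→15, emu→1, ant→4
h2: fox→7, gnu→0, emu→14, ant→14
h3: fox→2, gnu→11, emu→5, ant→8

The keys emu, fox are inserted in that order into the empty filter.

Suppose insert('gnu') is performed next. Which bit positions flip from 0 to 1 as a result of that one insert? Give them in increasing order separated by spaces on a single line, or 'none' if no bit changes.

Answer: 0 11 15

Derivation:
Start: bits=0000000000000000
After insert 'emu': sets bits 1 5 14 -> bits=0100010000000010
After insert 'fox': sets bits 2 7 13 -> bits=0110010100000110
insert 'gnu' would touch bits 0 11 15; currently bit0=0, bit11=0, bit15=0
Bits that are 0 among those (would change 0->1): 0 11 15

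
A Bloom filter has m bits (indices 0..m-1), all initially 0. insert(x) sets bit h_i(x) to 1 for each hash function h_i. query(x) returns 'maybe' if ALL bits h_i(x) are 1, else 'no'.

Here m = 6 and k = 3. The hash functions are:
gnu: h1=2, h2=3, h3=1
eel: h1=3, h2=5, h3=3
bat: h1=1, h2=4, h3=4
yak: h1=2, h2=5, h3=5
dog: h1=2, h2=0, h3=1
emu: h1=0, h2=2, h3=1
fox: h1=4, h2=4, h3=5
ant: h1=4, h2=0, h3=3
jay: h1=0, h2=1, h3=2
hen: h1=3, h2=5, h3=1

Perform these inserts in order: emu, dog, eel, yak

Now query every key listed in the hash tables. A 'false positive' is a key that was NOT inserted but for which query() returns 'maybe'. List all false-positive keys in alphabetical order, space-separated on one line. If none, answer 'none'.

Start: bits=000000
After insert 'emu': sets bits 0 1 2 -> bits=111000
After insert 'dog': sets bits 0 1 2 -> bits=111000
After insert 'eel': sets bits 3 5 -> bits=111101
After insert 'yak': sets bits 2 5 -> bits=111101
Not inserted: ant bat fox gnu hen jay — query each against bits=111101:
query ant: checks bit0=1, bit3=1, bit4=0 (has a 0) -> no => not a false positive
query bat: checks bit1=1, bit4=0 (has a 0) -> no => not a false positive
query fox: checks bit4=0, bit5=1 (has a 0) -> no => not a false positive
query gnu: checks bit1=1, bit2=1, bit3=1 (all 1) -> maybe => FALSE POSITIVE
query hen: checks bit1=1, bit3=1, bit5=1 (all 1) -> maybe => FALSE POSITIVE
query jay: checks bit0=1, bit1=1, bit2=1 (all 1) -> maybe => FALSE POSITIVE
False positives (alphabetical): gnu hen jay

Answer: gnu hen jay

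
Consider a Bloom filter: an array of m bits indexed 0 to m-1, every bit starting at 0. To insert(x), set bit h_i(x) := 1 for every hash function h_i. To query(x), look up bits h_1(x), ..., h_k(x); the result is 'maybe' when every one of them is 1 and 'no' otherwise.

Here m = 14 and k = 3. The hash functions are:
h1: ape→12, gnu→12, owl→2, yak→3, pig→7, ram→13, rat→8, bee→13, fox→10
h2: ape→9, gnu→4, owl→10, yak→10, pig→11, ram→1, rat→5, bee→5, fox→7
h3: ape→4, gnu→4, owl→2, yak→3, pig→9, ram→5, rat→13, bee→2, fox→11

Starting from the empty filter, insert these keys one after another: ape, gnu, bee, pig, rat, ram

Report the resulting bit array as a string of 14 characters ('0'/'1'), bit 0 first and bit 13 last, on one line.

Start: bits=00000000000000
After insert 'ape': sets bits 4 9 12 -> bits=00001000010010
After insert 'gnu': sets bits 4 12 -> bits=00001000010010
After insert 'bee': sets bits 2 5 13 -> bits=00101100010011
After insert 'pig': sets bits 7 9 11 -> bits=00101101010111
After insert 'rat': sets bits 5 8 13 -> bits=00101101110111
After insert 'ram': sets bits 1 5 13 -> bits=01101101110111

Answer: 01101101110111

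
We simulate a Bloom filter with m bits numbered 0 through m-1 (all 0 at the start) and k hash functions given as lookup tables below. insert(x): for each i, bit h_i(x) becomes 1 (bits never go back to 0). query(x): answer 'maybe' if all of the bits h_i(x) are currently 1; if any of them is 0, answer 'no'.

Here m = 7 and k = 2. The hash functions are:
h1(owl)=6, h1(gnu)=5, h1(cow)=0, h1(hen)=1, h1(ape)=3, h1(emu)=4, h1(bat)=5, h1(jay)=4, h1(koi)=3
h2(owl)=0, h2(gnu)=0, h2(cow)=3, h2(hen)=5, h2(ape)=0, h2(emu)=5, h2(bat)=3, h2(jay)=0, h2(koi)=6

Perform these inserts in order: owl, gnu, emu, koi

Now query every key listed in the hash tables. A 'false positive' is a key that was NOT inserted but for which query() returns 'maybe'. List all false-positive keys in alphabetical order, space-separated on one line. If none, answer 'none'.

Answer: ape bat cow jay

Derivation:
Start: bits=0000000
After insert 'owl': sets bits 0 6 -> bits=1000001
After insert 'gnu': sets bits 0 5 -> bits=1000011
After insert 'emu': sets bits 4 5 -> bits=1000111
After insert 'koi': sets bits 3 6 -> bits=1001111
Not inserted: ape bat cow hen jay — query each against bits=1001111:
query ape: checks bit0=1, bit3=1 (all 1) -> maybe => FALSE POSITIVE
query bat: checks bit3=1, bit5=1 (all 1) -> maybe => FALSE POSITIVE
query cow: checks bit0=1, bit3=1 (all 1) -> maybe => FALSE POSITIVE
query hen: checks bit1=0, bit5=1 (has a 0) -> no => not a false positive
query jay: checks bit0=1, bit4=1 (all 1) -> maybe => FALSE POSITIVE
False positives (alphabetical): ape bat cow jay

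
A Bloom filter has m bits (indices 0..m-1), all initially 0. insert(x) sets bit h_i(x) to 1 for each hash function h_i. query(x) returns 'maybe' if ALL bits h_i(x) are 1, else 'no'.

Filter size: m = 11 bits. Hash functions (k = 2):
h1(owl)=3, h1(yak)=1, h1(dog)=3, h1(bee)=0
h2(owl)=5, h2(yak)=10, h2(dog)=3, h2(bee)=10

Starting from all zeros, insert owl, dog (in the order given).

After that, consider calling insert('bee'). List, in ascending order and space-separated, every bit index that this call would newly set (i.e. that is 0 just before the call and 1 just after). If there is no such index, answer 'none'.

Answer: 0 10

Derivation:
Start: bits=00000000000
After insert 'owl': sets bits 3 5 -> bits=00010100000
After insert 'dog': sets bits 3 -> bits=00010100000
insert 'bee' would touch bits 0 10; currently bit0=0, bit10=0
Bits that are 0 among those (would change 0->1): 0 10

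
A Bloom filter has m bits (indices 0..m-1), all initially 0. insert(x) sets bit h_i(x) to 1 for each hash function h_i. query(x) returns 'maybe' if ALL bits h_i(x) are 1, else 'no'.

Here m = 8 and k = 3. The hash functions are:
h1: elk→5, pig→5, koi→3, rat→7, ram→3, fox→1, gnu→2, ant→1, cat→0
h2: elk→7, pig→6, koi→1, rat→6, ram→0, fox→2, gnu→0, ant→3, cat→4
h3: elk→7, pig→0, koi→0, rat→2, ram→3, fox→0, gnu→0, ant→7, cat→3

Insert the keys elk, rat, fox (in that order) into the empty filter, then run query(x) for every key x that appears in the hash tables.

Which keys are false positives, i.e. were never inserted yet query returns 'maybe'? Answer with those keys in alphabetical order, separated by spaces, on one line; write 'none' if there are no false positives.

Answer: gnu pig

Derivation:
Start: bits=00000000
After insert 'elk': sets bits 5 7 -> bits=00000101
After insert 'rat': sets bits 2 6 7 -> bits=00100111
After insert 'fox': sets bits 0 1 2 -> bits=11100111
Not inserted: ant cat gnu koi pig ram — query each against bits=11100111:
query ant: checks bit1=1, bit3=0, bit7=1 (has a 0) -> no => not a false positive
query cat: checks bit0=1, bit3=0, bit4=0 (has a 0) -> no => not a false positive
query gnu: checks bit0=1, bit2=1 (all 1) -> maybe => FALSE POSITIVE
query koi: checks bit0=1, bit1=1, bit3=0 (has a 0) -> no => not a false positive
query pig: checks bit0=1, bit5=1, bit6=1 (all 1) -> maybe => FALSE POSITIVE
query ram: checks bit0=1, bit3=0 (has a 0) -> no => not a false positive
False positives (alphabetical): gnu pig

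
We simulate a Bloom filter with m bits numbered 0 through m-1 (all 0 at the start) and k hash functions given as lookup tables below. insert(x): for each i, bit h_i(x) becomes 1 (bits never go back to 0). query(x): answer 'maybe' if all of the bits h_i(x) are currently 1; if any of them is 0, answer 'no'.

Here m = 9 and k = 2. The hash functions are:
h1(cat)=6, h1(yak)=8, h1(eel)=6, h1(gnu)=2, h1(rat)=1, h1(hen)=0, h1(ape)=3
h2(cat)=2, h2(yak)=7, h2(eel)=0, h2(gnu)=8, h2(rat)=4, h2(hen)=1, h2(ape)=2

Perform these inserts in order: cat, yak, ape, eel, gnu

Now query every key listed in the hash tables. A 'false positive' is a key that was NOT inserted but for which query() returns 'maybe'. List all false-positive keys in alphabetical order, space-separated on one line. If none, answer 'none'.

Answer: none

Derivation:
Start: bits=000000000
After insert 'cat': sets bits 2 6 -> bits=001000100
After insert 'yak': sets bits 7 8 -> bits=001000111
After insert 'ape': sets bits 2 3 -> bits=001100111
After insert 'eel': sets bits 0 6 -> bits=101100111
After insert 'gnu': sets bits 2 8 -> bits=101100111
Not inserted: hen rat — query each against bits=101100111:
query hen: checks bit0=1, bit1=0 (has a 0) -> no => not a false positive
query rat: checks bit1=0, bit4=0 (has a 0) -> no => not a false positive
False positives (alphabetical): none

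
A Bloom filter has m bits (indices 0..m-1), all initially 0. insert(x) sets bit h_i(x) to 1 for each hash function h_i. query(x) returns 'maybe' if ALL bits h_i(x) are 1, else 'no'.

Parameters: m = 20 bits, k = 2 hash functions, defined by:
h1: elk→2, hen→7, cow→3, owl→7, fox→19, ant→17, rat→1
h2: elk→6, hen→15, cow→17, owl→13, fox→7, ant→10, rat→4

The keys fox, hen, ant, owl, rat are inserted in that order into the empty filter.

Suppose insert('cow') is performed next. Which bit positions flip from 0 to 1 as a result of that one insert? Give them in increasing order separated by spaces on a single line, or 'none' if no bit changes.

Start: bits=00000000000000000000
After insert 'fox': sets bits 7 19 -> bits=00000001000000000001
After insert 'hen': sets bits 7 15 -> bits=00000001000000010001
After insert 'ant': sets bits 10 17 -> bits=00000001001000010101
After insert 'owl': sets bits 7 13 -> bits=00000001001001010101
After insert 'rat': sets bits 1 4 -> bits=01001001001001010101
insert 'cow' would touch bits 3 17; currently bit3=0, bit17=1
Bits that are 0 among those (would change 0->1): 3

Answer: 3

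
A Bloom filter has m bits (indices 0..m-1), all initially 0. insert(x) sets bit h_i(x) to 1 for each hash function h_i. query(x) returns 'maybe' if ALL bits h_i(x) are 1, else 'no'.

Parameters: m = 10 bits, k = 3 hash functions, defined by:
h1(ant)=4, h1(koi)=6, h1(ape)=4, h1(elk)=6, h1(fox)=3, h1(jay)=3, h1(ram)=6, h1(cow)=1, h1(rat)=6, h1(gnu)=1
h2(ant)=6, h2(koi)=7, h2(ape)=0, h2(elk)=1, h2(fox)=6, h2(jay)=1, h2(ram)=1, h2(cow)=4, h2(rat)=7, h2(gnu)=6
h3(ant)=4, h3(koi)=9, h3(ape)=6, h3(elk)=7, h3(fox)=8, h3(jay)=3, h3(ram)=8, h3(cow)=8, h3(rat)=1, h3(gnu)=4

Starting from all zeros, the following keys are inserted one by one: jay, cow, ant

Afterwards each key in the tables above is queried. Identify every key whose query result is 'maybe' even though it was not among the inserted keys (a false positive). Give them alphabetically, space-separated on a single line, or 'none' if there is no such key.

Start: bits=0000000000
After insert 'jay': sets bits 1 3 -> bits=0101000000
After insert 'cow': sets bits 1 4 8 -> bits=0101100010
After insert 'ant': sets bits 4 6 -> bits=0101101010
Not inserted: ape elk fox gnu koi ram rat — query each against bits=0101101010:
query ape: checks bit0=0, bit4=1, bit6=1 (has a 0) -> no => not a false positive
query elk: checks bit1=1, bit6=1, bit7=0 (has a 0) -> no => not a false positive
query fox: checks bit3=1, bit6=1, bit8=1 (all 1) -> maybe => FALSE POSITIVE
query gnu: checks bit1=1, bit4=1, bit6=1 (all 1) -> maybe => FALSE POSITIVE
query koi: checks bit6=1, bit7=0, bit9=0 (has a 0) -> no => not a false positive
query ram: checks bit1=1, bit6=1, bit8=1 (all 1) -> maybe => FALSE POSITIVE
query rat: checks bit1=1, bit6=1, bit7=0 (has a 0) -> no => not a false positive
False positives (alphabetical): fox gnu ram

Answer: fox gnu ram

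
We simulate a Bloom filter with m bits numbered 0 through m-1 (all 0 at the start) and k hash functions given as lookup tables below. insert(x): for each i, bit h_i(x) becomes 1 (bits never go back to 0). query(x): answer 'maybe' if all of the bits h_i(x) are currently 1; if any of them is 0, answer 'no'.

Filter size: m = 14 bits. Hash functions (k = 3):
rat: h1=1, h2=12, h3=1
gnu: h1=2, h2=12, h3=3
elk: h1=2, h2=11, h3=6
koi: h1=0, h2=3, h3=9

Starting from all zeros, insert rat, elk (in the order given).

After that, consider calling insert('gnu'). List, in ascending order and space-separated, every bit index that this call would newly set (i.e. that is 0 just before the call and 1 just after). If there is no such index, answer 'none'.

Start: bits=00000000000000
After insert 'rat': sets bits 1 12 -> bits=01000000000010
After insert 'elk': sets bits 2 6 11 -> bits=01100010000110
insert 'gnu' would touch bits 2 3 12; currently bit2=1, bit3=0, bit12=1
Bits that are 0 among those (would change 0->1): 3

Answer: 3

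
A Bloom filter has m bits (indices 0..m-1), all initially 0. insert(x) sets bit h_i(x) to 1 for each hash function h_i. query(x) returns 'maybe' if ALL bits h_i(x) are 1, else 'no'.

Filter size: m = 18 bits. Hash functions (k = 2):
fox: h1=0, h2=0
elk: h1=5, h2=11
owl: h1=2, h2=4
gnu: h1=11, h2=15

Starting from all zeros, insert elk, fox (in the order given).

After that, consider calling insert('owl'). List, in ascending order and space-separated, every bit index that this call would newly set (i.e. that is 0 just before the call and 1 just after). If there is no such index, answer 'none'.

Start: bits=000000000000000000
After insert 'elk': sets bits 5 11 -> bits=000001000001000000
After insert 'fox': sets bits 0 -> bits=100001000001000000
insert 'owl' would touch bits 2 4; currently bit2=0, bit4=0
Bits that are 0 among those (would change 0->1): 2 4

Answer: 2 4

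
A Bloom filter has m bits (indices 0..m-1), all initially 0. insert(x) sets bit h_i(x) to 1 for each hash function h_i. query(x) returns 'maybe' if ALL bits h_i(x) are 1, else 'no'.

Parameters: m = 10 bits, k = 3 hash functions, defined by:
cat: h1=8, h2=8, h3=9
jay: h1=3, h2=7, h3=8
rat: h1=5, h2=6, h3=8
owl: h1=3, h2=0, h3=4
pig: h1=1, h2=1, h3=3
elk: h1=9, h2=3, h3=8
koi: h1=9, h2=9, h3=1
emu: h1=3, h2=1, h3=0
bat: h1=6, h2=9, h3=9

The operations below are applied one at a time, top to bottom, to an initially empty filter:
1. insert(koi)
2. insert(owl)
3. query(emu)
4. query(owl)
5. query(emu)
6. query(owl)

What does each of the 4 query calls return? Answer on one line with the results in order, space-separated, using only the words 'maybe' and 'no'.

Answer: maybe maybe maybe maybe

Derivation:
Start: bits=0000000000
Op 1: insert koi -> sets bits 1 9 -> bits=0100000001
Op 2: insert owl -> sets bits 0 3 4 -> bits=1101100001
Op 3: query emu -> checks bit0=1, bit1=1, bit3=1 (all 1) -> maybe
Op 4: query owl -> checks bit0=1, bit3=1, bit4=1 (all 1) -> maybe
Op 5: query emu -> checks bit0=1, bit1=1, bit3=1 (all 1) -> maybe
Op 6: query owl -> checks bit0=1, bit3=1, bit4=1 (all 1) -> maybe
Query results in order: maybe maybe maybe maybe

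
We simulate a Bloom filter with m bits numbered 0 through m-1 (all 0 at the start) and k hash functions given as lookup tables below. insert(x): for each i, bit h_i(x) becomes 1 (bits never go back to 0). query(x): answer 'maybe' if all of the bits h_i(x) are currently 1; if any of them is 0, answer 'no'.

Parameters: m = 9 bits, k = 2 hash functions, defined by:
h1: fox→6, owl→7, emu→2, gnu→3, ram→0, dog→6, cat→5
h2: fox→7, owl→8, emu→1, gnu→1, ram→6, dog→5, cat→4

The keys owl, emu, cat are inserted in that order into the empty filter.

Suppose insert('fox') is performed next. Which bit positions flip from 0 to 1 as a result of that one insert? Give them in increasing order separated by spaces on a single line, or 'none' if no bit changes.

Start: bits=000000000
After insert 'owl': sets bits 7 8 -> bits=000000011
After insert 'emu': sets bits 1 2 -> bits=011000011
After insert 'cat': sets bits 4 5 -> bits=011011011
insert 'fox' would touch bits 6 7; currently bit6=0, bit7=1
Bits that are 0 among those (would change 0->1): 6

Answer: 6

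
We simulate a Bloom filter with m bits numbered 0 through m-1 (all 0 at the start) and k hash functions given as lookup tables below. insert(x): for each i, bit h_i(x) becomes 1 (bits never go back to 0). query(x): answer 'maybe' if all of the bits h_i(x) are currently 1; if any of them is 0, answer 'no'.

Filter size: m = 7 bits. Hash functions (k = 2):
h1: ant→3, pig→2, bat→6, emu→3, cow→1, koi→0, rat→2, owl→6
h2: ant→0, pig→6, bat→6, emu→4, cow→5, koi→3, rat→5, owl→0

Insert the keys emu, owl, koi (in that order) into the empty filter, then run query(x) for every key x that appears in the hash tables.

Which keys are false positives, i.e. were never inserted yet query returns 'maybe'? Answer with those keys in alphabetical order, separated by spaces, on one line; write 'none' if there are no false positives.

Start: bits=0000000
After insert 'emu': sets bits 3 4 -> bits=0001100
After insert 'owl': sets bits 0 6 -> bits=1001101
After insert 'koi': sets bits 0 3 -> bits=1001101
Not inserted: ant bat cow pig rat — query each against bits=1001101:
query ant: checks bit0=1, bit3=1 (all 1) -> maybe => FALSE POSITIVE
query bat: checks bit6=1 (all 1) -> maybe => FALSE POSITIVE
query cow: checks bit1=0, bit5=0 (has a 0) -> no => not a false positive
query pig: checks bit2=0, bit6=1 (has a 0) -> no => not a false positive
query rat: checks bit2=0, bit5=0 (has a 0) -> no => not a false positive
False positives (alphabetical): ant bat

Answer: ant bat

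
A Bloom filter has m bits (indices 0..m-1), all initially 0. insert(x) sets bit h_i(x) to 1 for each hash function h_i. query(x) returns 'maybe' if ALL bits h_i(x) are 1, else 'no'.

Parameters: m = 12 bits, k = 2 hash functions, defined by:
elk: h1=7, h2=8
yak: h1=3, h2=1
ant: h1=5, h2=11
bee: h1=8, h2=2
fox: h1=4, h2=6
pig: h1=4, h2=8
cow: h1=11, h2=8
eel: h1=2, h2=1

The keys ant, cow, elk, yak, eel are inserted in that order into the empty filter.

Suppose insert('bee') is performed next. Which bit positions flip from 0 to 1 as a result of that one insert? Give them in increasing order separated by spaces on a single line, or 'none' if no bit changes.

Start: bits=000000000000
After insert 'ant': sets bits 5 11 -> bits=000001000001
After insert 'cow': sets bits 8 11 -> bits=000001001001
After insert 'elk': sets bits 7 8 -> bits=000001011001
After insert 'yak': sets bits 1 3 -> bits=010101011001
After insert 'eel': sets bits 1 2 -> bits=011101011001
insert 'bee' would touch bits 2 8; currently bit2=1, bit8=1
Bits that are 0 among those (would change 0->1): none

Answer: none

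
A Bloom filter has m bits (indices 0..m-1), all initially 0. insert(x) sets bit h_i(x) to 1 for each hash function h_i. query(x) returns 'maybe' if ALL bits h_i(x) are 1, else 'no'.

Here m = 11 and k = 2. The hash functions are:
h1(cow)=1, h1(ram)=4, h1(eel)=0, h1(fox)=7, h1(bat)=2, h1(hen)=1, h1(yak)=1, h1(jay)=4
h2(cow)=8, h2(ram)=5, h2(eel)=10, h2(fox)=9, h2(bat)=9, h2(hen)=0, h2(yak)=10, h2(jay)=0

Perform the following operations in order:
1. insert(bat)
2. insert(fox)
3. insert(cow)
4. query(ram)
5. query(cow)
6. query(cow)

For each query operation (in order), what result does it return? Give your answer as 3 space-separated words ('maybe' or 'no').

Answer: no maybe maybe

Derivation:
Start: bits=00000000000
Op 1: insert bat -> sets bits 2 9 -> bits=00100000010
Op 2: insert fox -> sets bits 7 9 -> bits=00100001010
Op 3: insert cow -> sets bits 1 8 -> bits=01100001110
Op 4: query ram -> checks bit4=0, bit5=0 (has a 0) -> no
Op 5: query cow -> checks bit1=1, bit8=1 (all 1) -> maybe
Op 6: query cow -> checks bit1=1, bit8=1 (all 1) -> maybe
Query results in order: no maybe maybe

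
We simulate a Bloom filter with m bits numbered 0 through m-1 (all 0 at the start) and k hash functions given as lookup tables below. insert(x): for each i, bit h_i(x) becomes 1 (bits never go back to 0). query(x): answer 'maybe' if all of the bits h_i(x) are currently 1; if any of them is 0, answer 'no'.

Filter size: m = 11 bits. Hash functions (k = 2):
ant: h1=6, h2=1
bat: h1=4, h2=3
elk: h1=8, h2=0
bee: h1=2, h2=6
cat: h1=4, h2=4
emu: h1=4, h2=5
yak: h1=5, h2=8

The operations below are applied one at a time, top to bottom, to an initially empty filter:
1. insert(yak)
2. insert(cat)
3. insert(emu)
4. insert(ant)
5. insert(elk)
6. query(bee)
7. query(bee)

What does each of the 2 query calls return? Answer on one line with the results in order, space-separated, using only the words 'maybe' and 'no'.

Start: bits=00000000000
Op 1: insert yak -> sets bits 5 8 -> bits=00000100100
Op 2: insert cat -> sets bits 4 -> bits=00001100100
Op 3: insert emu -> sets bits 4 5 -> bits=00001100100
Op 4: insert ant -> sets bits 1 6 -> bits=01001110100
Op 5: insert elk -> sets bits 0 8 -> bits=11001110100
Op 6: query bee -> checks bit2=0, bit6=1 (has a 0) -> no
Op 7: query bee -> checks bit2=0, bit6=1 (has a 0) -> no
Query results in order: no no

Answer: no no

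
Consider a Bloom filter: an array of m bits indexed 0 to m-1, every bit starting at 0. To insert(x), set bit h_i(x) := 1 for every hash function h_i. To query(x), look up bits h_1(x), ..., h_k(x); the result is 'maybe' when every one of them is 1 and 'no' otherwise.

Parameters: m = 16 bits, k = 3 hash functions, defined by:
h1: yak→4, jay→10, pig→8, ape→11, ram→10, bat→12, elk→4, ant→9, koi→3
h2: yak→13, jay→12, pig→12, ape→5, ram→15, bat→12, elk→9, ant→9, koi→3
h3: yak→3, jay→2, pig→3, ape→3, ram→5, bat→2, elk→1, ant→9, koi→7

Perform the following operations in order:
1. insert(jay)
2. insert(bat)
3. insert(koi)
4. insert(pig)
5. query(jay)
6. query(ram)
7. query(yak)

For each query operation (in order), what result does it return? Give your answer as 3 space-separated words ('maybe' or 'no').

Answer: maybe no no

Derivation:
Start: bits=0000000000000000
Op 1: insert jay -> sets bits 2 10 12 -> bits=0010000000101000
Op 2: insert bat -> sets bits 2 12 -> bits=0010000000101000
Op 3: insert koi -> sets bits 3 7 -> bits=0011000100101000
Op 4: insert pig -> sets bits 3 8 12 -> bits=0011000110101000
Op 5: query jay -> checks bit2=1, bit10=1, bit12=1 (all 1) -> maybe
Op 6: query ram -> checks bit5=0, bit10=1, bit15=0 (has a 0) -> no
Op 7: query yak -> checks bit3=1, bit4=0, bit13=0 (has a 0) -> no
Query results in order: maybe no no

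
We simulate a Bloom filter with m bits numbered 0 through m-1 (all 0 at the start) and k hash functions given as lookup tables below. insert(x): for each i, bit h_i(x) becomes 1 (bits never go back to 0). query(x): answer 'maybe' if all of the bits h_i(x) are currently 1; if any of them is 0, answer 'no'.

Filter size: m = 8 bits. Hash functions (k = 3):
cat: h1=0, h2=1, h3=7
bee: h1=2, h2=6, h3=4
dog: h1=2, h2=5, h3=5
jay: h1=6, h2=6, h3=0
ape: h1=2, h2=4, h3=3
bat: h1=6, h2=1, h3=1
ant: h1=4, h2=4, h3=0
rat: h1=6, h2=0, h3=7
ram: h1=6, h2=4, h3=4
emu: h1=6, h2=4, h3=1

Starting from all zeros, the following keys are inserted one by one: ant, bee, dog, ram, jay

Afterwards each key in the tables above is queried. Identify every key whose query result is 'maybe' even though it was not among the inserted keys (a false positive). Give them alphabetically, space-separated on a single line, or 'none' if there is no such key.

Start: bits=00000000
After insert 'ant': sets bits 0 4 -> bits=10001000
After insert 'bee': sets bits 2 4 6 -> bits=10101010
After insert 'dog': sets bits 2 5 -> bits=10101110
After insert 'ram': sets bits 4 6 -> bits=10101110
After insert 'jay': sets bits 0 6 -> bits=10101110
Not inserted: ape bat cat emu rat — query each against bits=10101110:
query ape: checks bit2=1, bit3=0, bit4=1 (has a 0) -> no => not a false positive
query bat: checks bit1=0, bit6=1 (has a 0) -> no => not a false positive
query cat: checks bit0=1, bit1=0, bit7=0 (has a 0) -> no => not a false positive
query emu: checks bit1=0, bit4=1, bit6=1 (has a 0) -> no => not a false positive
query rat: checks bit0=1, bit6=1, bit7=0 (has a 0) -> no => not a false positive
False positives (alphabetical): none

Answer: none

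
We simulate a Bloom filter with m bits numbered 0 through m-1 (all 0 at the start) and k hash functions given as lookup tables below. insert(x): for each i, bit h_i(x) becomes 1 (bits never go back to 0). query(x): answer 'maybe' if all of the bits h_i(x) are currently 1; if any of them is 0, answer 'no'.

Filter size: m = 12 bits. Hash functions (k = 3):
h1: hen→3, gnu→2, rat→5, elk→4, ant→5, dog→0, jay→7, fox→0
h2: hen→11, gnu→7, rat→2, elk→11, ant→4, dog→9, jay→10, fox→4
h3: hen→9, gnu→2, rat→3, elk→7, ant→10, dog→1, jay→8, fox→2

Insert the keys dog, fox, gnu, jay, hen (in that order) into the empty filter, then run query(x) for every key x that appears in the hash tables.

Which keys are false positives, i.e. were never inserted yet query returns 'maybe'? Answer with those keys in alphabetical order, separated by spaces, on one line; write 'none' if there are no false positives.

Start: bits=000000000000
After insert 'dog': sets bits 0 1 9 -> bits=110000000100
After insert 'fox': sets bits 0 2 4 -> bits=111010000100
After insert 'gnu': sets bits 2 7 -> bits=111010010100
After insert 'jay': sets bits 7 8 10 -> bits=111010011110
After insert 'hen': sets bits 3 9 11 -> bits=111110011111
Not inserted: ant elk rat — query each against bits=111110011111:
query ant: checks bit4=1, bit5=0, bit10=1 (has a 0) -> no => not a false positive
query elk: checks bit4=1, bit7=1, bit11=1 (all 1) -> maybe => FALSE POSITIVE
query rat: checks bit2=1, bit3=1, bit5=0 (has a 0) -> no => not a false positive
False positives (alphabetical): elk

Answer: elk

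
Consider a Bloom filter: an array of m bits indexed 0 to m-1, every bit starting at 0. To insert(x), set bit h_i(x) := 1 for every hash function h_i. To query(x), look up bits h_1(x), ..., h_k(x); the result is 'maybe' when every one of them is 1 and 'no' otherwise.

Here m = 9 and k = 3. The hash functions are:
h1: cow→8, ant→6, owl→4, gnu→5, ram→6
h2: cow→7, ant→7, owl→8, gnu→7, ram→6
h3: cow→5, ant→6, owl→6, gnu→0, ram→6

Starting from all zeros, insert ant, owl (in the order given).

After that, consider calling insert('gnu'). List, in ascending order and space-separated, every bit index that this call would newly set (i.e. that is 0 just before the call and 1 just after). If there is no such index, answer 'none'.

Answer: 0 5

Derivation:
Start: bits=000000000
After insert 'ant': sets bits 6 7 -> bits=000000110
After insert 'owl': sets bits 4 6 8 -> bits=000010111
insert 'gnu' would touch bits 0 5 7; currently bit0=0, bit5=0, bit7=1
Bits that are 0 among those (would change 0->1): 0 5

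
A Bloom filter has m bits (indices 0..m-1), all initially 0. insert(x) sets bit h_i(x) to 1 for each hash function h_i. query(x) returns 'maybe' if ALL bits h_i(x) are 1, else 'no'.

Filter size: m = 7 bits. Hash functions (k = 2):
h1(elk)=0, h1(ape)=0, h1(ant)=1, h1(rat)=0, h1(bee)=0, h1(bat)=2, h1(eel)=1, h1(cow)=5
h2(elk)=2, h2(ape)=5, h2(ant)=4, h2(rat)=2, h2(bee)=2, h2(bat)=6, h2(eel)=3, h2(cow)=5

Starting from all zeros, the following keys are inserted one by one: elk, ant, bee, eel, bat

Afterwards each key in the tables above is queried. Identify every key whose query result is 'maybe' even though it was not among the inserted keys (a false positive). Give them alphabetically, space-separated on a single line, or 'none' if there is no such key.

Answer: rat

Derivation:
Start: bits=0000000
After insert 'elk': sets bits 0 2 -> bits=1010000
After insert 'ant': sets bits 1 4 -> bits=1110100
After insert 'bee': sets bits 0 2 -> bits=1110100
After insert 'eel': sets bits 1 3 -> bits=1111100
After insert 'bat': sets bits 2 6 -> bits=1111101
Not inserted: ape cow rat — query each against bits=1111101:
query ape: checks bit0=1, bit5=0 (has a 0) -> no => not a false positive
query cow: checks bit5=0 (has a 0) -> no => not a false positive
query rat: checks bit0=1, bit2=1 (all 1) -> maybe => FALSE POSITIVE
False positives (alphabetical): rat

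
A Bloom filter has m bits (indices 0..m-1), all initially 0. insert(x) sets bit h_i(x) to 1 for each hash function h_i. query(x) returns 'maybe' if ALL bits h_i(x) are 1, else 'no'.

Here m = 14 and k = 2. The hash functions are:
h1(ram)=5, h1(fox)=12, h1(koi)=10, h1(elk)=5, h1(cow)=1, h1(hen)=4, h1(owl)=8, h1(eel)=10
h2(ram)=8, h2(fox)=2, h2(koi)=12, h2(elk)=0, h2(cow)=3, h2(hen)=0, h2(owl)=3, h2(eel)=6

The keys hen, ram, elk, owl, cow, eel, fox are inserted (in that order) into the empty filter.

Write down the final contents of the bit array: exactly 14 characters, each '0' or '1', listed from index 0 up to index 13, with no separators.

Start: bits=00000000000000
After insert 'hen': sets bits 0 4 -> bits=10001000000000
After insert 'ram': sets bits 5 8 -> bits=10001100100000
After insert 'elk': sets bits 0 5 -> bits=10001100100000
After insert 'owl': sets bits 3 8 -> bits=10011100100000
After insert 'cow': sets bits 1 3 -> bits=11011100100000
After insert 'eel': sets bits 6 10 -> bits=11011110101000
After insert 'fox': sets bits 2 12 -> bits=11111110101010

Answer: 11111110101010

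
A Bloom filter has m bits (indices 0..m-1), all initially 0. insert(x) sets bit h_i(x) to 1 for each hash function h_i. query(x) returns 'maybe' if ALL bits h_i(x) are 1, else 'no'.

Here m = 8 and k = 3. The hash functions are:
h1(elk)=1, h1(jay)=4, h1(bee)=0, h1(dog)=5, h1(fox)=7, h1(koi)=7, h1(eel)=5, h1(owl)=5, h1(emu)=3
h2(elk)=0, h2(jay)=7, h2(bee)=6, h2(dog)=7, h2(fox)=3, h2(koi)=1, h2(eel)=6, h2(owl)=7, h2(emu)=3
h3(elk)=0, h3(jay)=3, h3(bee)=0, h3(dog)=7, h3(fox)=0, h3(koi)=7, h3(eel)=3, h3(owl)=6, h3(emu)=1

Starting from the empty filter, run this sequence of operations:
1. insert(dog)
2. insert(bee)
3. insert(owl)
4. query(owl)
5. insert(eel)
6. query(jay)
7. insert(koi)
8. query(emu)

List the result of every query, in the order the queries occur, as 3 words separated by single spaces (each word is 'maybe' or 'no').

Start: bits=00000000
Op 1: insert dog -> sets bits 5 7 -> bits=00000101
Op 2: insert bee -> sets bits 0 6 -> bits=10000111
Op 3: insert owl -> sets bits 5 6 7 -> bits=10000111
Op 4: query owl -> checks bit5=1, bit6=1, bit7=1 (all 1) -> maybe
Op 5: insert eel -> sets bits 3 5 6 -> bits=10010111
Op 6: query jay -> checks bit3=1, bit4=0, bit7=1 (has a 0) -> no
Op 7: insert koi -> sets bits 1 7 -> bits=11010111
Op 8: query emu -> checks bit1=1, bit3=1 (all 1) -> maybe
Query results in order: maybe no maybe

Answer: maybe no maybe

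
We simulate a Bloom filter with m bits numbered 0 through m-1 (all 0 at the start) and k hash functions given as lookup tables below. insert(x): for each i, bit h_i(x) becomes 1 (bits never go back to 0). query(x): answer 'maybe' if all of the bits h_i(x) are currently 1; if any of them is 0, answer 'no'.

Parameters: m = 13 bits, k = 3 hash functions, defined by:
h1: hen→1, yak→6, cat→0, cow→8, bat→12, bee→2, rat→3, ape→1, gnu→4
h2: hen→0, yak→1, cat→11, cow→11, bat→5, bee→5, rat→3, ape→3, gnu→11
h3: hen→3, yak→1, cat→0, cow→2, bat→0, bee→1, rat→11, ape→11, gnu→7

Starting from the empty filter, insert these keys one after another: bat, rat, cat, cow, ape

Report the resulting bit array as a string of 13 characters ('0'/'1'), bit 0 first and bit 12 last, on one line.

Answer: 1111010010011

Derivation:
Start: bits=0000000000000
After insert 'bat': sets bits 0 5 12 -> bits=1000010000001
After insert 'rat': sets bits 3 11 -> bits=1001010000011
After insert 'cat': sets bits 0 11 -> bits=1001010000011
After insert 'cow': sets bits 2 8 11 -> bits=1011010010011
After insert 'ape': sets bits 1 3 11 -> bits=1111010010011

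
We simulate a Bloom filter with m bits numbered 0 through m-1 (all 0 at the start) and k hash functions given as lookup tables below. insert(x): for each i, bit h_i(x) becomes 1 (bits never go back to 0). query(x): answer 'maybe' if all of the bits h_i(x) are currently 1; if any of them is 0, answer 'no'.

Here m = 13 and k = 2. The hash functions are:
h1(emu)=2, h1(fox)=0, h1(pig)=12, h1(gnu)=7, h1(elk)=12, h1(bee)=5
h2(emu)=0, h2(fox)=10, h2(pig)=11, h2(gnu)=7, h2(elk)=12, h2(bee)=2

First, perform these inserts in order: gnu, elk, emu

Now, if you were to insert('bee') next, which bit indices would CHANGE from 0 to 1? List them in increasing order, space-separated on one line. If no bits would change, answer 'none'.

Answer: 5

Derivation:
Start: bits=0000000000000
After insert 'gnu': sets bits 7 -> bits=0000000100000
After insert 'elk': sets bits 12 -> bits=0000000100001
After insert 'emu': sets bits 0 2 -> bits=1010000100001
insert 'bee' would touch bits 2 5; currently bit2=1, bit5=0
Bits that are 0 among those (would change 0->1): 5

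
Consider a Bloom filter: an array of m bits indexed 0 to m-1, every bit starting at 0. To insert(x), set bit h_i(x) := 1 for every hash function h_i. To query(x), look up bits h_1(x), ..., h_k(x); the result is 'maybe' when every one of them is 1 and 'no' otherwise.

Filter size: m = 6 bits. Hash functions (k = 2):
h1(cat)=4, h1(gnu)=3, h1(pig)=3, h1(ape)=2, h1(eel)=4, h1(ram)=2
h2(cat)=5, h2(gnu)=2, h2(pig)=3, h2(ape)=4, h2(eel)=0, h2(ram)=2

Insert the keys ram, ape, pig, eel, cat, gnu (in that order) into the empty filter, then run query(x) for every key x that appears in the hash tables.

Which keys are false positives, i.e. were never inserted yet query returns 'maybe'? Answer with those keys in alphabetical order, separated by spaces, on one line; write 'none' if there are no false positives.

Answer: none

Derivation:
Start: bits=000000
After insert 'ram': sets bits 2 -> bits=001000
After insert 'ape': sets bits 2 4 -> bits=001010
After insert 'pig': sets bits 3 -> bits=001110
After insert 'eel': sets bits 0 4 -> bits=101110
After insert 'cat': sets bits 4 5 -> bits=101111
After insert 'gnu': sets bits 2 3 -> bits=101111
Not inserted: (none) — query each against bits=101111:
False positives (alphabetical): none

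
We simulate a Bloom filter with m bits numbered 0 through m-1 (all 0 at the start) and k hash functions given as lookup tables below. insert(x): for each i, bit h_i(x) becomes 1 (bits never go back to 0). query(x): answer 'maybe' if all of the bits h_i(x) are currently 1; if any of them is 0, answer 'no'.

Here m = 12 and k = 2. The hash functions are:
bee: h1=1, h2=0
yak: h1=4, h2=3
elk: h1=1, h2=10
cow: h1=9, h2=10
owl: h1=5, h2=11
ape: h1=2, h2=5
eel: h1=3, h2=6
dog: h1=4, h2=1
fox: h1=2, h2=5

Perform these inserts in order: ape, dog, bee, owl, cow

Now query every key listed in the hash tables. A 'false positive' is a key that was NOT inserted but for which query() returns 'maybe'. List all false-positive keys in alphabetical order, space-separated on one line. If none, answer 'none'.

Start: bits=000000000000
After insert 'ape': sets bits 2 5 -> bits=001001000000
After insert 'dog': sets bits 1 4 -> bits=011011000000
After insert 'bee': sets bits 0 1 -> bits=111011000000
After insert 'owl': sets bits 5 11 -> bits=111011000001
After insert 'cow': sets bits 9 10 -> bits=111011000111
Not inserted: eel elk fox yak — query each against bits=111011000111:
query eel: checks bit3=0, bit6=0 (has a 0) -> no => not a false positive
query elk: checks bit1=1, bit10=1 (all 1) -> maybe => FALSE POSITIVE
query fox: checks bit2=1, bit5=1 (all 1) -> maybe => FALSE POSITIVE
query yak: checks bit3=0, bit4=1 (has a 0) -> no => not a false positive
False positives (alphabetical): elk fox

Answer: elk fox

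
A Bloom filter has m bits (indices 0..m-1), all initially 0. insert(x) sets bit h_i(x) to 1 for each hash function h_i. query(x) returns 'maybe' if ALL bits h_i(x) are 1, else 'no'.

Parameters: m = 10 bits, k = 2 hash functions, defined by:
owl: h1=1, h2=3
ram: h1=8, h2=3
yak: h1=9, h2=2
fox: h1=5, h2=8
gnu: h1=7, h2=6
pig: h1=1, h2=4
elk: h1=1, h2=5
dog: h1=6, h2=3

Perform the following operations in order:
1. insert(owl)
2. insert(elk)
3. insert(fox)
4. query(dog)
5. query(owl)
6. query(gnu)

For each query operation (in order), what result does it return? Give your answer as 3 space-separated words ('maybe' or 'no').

Answer: no maybe no

Derivation:
Start: bits=0000000000
Op 1: insert owl -> sets bits 1 3 -> bits=0101000000
Op 2: insert elk -> sets bits 1 5 -> bits=0101010000
Op 3: insert fox -> sets bits 5 8 -> bits=0101010010
Op 4: query dog -> checks bit3=1, bit6=0 (has a 0) -> no
Op 5: query owl -> checks bit1=1, bit3=1 (all 1) -> maybe
Op 6: query gnu -> checks bit6=0, bit7=0 (has a 0) -> no
Query results in order: no maybe no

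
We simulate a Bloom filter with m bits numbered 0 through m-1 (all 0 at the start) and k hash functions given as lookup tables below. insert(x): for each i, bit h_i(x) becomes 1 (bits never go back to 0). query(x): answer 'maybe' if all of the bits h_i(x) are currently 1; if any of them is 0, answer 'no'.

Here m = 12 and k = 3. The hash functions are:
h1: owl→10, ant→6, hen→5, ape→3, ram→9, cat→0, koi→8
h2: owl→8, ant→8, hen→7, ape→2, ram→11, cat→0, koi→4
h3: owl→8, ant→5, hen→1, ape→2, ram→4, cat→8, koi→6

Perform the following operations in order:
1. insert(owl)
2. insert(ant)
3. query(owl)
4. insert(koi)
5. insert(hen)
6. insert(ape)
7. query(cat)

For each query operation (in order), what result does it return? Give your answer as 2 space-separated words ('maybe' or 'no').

Start: bits=000000000000
Op 1: insert owl -> sets bits 8 10 -> bits=000000001010
Op 2: insert ant -> sets bits 5 6 8 -> bits=000001101010
Op 3: query owl -> checks bit8=1, bit10=1 (all 1) -> maybe
Op 4: insert koi -> sets bits 4 6 8 -> bits=000011101010
Op 5: insert hen -> sets bits 1 5 7 -> bits=010011111010
Op 6: insert ape -> sets bits 2 3 -> bits=011111111010
Op 7: query cat -> checks bit0=0, bit8=1 (has a 0) -> no
Query results in order: maybe no

Answer: maybe no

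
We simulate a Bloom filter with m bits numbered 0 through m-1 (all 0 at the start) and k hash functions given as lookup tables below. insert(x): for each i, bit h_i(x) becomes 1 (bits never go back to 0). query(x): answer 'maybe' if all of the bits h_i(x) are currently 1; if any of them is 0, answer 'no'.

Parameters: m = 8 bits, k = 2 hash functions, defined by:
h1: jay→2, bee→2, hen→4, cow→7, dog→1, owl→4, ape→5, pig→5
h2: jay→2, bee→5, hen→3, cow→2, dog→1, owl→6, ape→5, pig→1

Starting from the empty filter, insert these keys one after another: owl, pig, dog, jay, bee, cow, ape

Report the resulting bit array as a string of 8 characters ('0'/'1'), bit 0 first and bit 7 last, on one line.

Answer: 01101111

Derivation:
Start: bits=00000000
After insert 'owl': sets bits 4 6 -> bits=00001010
After insert 'pig': sets bits 1 5 -> bits=01001110
After insert 'dog': sets bits 1 -> bits=01001110
After insert 'jay': sets bits 2 -> bits=01101110
After insert 'bee': sets bits 2 5 -> bits=01101110
After insert 'cow': sets bits 2 7 -> bits=01101111
After insert 'ape': sets bits 5 -> bits=01101111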